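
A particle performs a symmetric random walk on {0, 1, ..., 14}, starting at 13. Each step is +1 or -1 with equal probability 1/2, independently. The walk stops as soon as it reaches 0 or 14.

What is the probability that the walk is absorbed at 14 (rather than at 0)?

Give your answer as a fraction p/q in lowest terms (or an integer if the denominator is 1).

Symmetric walk (p = 1/2): the harmonic-function argument gives P(hit 14 before 0 | start at 13) = a/N.
P = 13/14 = 13/14

Answer: 13/14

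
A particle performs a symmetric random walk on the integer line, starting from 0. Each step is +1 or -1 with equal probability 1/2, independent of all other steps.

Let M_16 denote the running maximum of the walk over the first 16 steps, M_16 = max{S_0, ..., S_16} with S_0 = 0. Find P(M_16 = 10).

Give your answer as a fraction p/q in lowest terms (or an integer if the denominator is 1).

Answer: 35/4096

Derivation:
Let M_16 = max(S_0,...,S_16). Use the reflection principle: for j ≥ 1, #{paths with M_16 ≥ j} = #{S_16 ≥ j} + #{S_16 ≥ j+1}.
By reflection, #{M_16 ≥ 10} = #{S_16 ≥ 10} + #{S_16 ≥ 11} = 697 + 137 = 834.
#{M_16 ≥ 11} = #{S_16 ≥ 11} + #{S_16 ≥ 12} = 137 + 137 = 274.
#{M_16 = 10} = 834 - 274 = 560.
P(M_16 = 10) = 560/65536 = 35/4096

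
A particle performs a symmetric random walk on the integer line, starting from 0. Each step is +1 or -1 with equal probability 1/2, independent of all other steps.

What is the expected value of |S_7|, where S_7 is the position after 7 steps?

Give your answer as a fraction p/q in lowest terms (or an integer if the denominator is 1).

Answer: 35/16

Derivation:
S_7 takes values m ≡ 1 (mod 2) with |m| ≤ 7; P(S_7=m) = C(7,(7+m)/2)/2^7.
Total paths: 2^7 = 128
Distribution: P(S=-7)=1/128, P(S=-5)=7/128, P(S=-3)=21/128, P(S=-1)=35/128, P(S=1)=35/128, P(S=3)=21/128, P(S=5)=7/128, P(S=7)=1/128
E[|S_7|] = Σ_m |m|·P(S_7=m) = 280/128 = 35/16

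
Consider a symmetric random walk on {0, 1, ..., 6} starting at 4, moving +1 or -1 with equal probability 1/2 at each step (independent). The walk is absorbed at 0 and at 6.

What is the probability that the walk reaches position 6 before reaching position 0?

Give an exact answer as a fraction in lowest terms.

Answer: 2/3

Derivation:
Symmetric walk (p = 1/2): the harmonic-function argument gives P(hit 6 before 0 | start at 4) = a/N.
P = 4/6 = 2/3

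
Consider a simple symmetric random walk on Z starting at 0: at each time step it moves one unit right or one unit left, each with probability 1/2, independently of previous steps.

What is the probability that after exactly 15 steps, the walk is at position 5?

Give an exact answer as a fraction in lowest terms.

To reach position 5 after 15 steps: need 10 steps of +1 and 5 of -1.
Favorable paths: C(15,10) = 3003
Total paths: 2^15 = 32768
P = 3003/32768 = 3003/32768

Answer: 3003/32768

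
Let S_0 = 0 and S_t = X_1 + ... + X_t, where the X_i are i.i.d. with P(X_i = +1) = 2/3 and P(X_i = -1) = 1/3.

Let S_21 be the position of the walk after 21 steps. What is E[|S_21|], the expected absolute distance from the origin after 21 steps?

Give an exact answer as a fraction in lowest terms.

Answer: 8406308099/1162261467

Derivation:
S_21 takes values m ≡ 1 (mod 2) with |m| ≤ 21; P(S_21=m) = C(21,(21+m)/2) · (2/3)^((21+m)/2) · (1/3)^((21-m)/2).
Distribution: P(S=-21)=1/10460353203, P(S=-19)=14/3486784401, P(S=-17)=280/3486784401, P(S=-15)=10640/10460353203, P(S=-13)=10640/1162261467, P(S=-11)=72352/1162261467, P(S=-9)=1157632/3486784401, P(S=-7)=1653760/1162261467, P(S=-5)=5788160/1162261467, P(S=-3)=150492160/10460353203, P(S=-1)=120393728/3486784401, P(S=1)=240787456/3486784401, P(S=3)=1203937280/10460353203, P(S=5)=185221120/1162261467, P(S=7)=211681280/1162261467, P(S=9)=592707584/3486784401, P(S=11)=148176896/1162261467, P(S=13)=87162880/1162261467, P(S=15)=348651520/10460353203, P(S=17)=36700160/3486784401, P(S=19)=7340032/3486784401, P(S=21)=2097152/10460353203
E[|S_21|] = Σ_m |m|·P(S_21=m) = 8406308099/1162261467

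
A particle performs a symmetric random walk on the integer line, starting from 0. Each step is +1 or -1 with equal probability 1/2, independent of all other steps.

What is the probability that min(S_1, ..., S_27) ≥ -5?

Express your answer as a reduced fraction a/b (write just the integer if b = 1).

Answer: 50480055/67108864

Derivation:
Let f(t,s) = #length-t paths at position s with S_1..S_t all ≥ -5.
f(t,s) = f(t-1,s-1) + f(t-1,s+1) for s ≥ -5; f(t,s) = 0 for s < -5.
t=0: f(0,0)=1
t=1: f(1,-1)=1 f(1,1)=1
t=2: f(2,-2)=1 f(2,0)=2 f(2,2)=1
t=3: f(3,-3)=1 f(3,-1)=3 f(3,1)=3 f(3,3)=1
t=4: f(4,-4)=1 f(4,-2)=4 f(4,0)=6 f(4,2)=4 f(4,4)=1
t=5: f(5,-5)=1 f(5,-3)=5 f(5,-1)=10 f(5,1)=10 f(5,3)=5 f(5,5)=1
t=6: f(6,-4)=6 f(6,-2)=15 f(6,0)=20 f(6,2)=15 f(6,4)=6 f(6,6)=1
t=7: f(7,-5)=6 f(7,-3)=21 f(7,-1)=35 f(7,1)=35 f(7,3)=21 f(7,5)=7 f(7,7)=1
t=8: f(8,-4)=27 f(8,-2)=56 f(8,0)=70 f(8,2)=56 f(8,4)=28 f(8,6)=8 f(8,8)=1
t=9: f(9,-5)=27 f(9,-3)=83 f(9,-1)=126 f(9,1)=126 f(9,3)=84 f(9,5)=36 f(9,7)=9 f(9,9)=1
t=10: f(10,-4)=110 f(10,-2)=209 f(10,0)=252 f(10,2)=210 f(10,4)=120 f(10,6)=45 f(10,8)=10 f(10,10)=1
t=11: f(11,-5)=110 f(11,-3)=319 f(11,-1)=461 f(11,1)=462 f(11,3)=330 f(11,5)=165 f(11,7)=55 f(11,9)=11 f(11,11)=1
t=12: f(12,-4)=429 f(12,-2)=780 f(12,0)=923 f(12,2)=792 f(12,4)=495 f(12,6)=220 f(12,8)=66 f(12,10)=12 f(12,12)=1
t=13: f(13,-5)=429 f(13,-3)=1209 f(13,-1)=1703 f(13,1)=1715 f(13,3)=1287 f(13,5)=715 f(13,7)=286 f(13,9)=78 f(13,11)=13 f(13,13)=1
t=14: f(14,-4)=1638 f(14,-2)=2912 f(14,0)=3418 f(14,2)=3002 f(14,4)=2002 f(14,6)=1001 f(14,8)=364 f(14,10)=91 f(14,12)=14 f(14,14)=1
t=15: f(15,-5)=1638 f(15,-3)=4550 f(15,-1)=6330 f(15,1)=6420 f(15,3)=5004 f(15,5)=3003 f(15,7)=1365 f(15,9)=455 f(15,11)=105 f(15,13)=15 f(15,15)=1
t=16: f(16,-4)=6188 f(16,-2)=10880 f(16,0)=12750 f(16,2)=11424 f(16,4)=8007 f(16,6)=4368 f(16,8)=1820 f(16,10)=560 f(16,12)=120 f(16,14)=16 f(16,16)=1
t=17: f(17,-5)=6188 f(17,-3)=17068 f(17,-1)=23630 f(17,1)=24174 f(17,3)=19431 f(17,5)=12375 f(17,7)=6188 f(17,9)=2380 f(17,11)=680 f(17,13)=136 f(17,15)=17 f(17,17)=1
t=18: f(18,-4)=23256 f(18,-2)=40698 f(18,0)=47804 f(18,2)=43605 f(18,4)=31806 f(18,6)=18563 f(18,8)=8568 f(18,10)=3060 f(18,12)=816 f(18,14)=153 f(18,16)=18 f(18,18)=1
t=19: f(19,-5)=23256 f(19,-3)=63954 f(19,-1)=88502 f(19,1)=91409 f(19,3)=75411 f(19,5)=50369 f(19,7)=27131 f(19,9)=11628 f(19,11)=3876 f(19,13)=969 f(19,15)=171 f(19,17)=19 f(19,19)=1
t=20: f(20,-4)=87210 f(20,-2)=152456 f(20,0)=179911 f(20,2)=166820 f(20,4)=125780 f(20,6)=77500 f(20,8)=38759 f(20,10)=15504 f(20,12)=4845 f(20,14)=1140 f(20,16)=190 f(20,18)=20 f(20,20)=1
t=21: f(21,-5)=87210 f(21,-3)=239666 f(21,-1)=332367 f(21,1)=346731 f(21,3)=292600 f(21,5)=203280 f(21,7)=116259 f(21,9)=54263 f(21,11)=20349 f(21,13)=5985 f(21,15)=1330 f(21,17)=210 f(21,19)=21 f(21,21)=1
t=22: f(22,-4)=326876 f(22,-2)=572033 f(22,0)=679098 f(22,2)=639331 f(22,4)=495880 f(22,6)=319539 f(22,8)=170522 f(22,10)=74612 f(22,12)=26334 f(22,14)=7315 f(22,16)=1540 f(22,18)=231 f(22,20)=22 f(22,22)=1
t=23: f(23,-5)=326876 f(23,-3)=898909 f(23,-1)=1251131 f(23,1)=1318429 f(23,3)=1135211 f(23,5)=815419 f(23,7)=490061 f(23,9)=245134 f(23,11)=100946 f(23,13)=33649 f(23,15)=8855 f(23,17)=1771 f(23,19)=253 f(23,21)=23 f(23,23)=1
t=24: f(24,-4)=1225785 f(24,-2)=2150040 f(24,0)=2569560 f(24,2)=2453640 f(24,4)=1950630 f(24,6)=1305480 f(24,8)=735195 f(24,10)=346080 f(24,12)=134595 f(24,14)=42504 f(24,16)=10626 f(24,18)=2024 f(24,20)=276 f(24,22)=24 f(24,24)=1
t=25: f(25,-5)=1225785 f(25,-3)=3375825 f(25,-1)=4719600 f(25,1)=5023200 f(25,3)=4404270 f(25,5)=3256110 f(25,7)=2040675 f(25,9)=1081275 f(25,11)=480675 f(25,13)=177099 f(25,15)=53130 f(25,17)=12650 f(25,19)=2300 f(25,21)=300 f(25,23)=25 f(25,25)=1
t=26: f(26,-4)=4601610 f(26,-2)=8095425 f(26,0)=9742800 f(26,2)=9427470 f(26,4)=7660380 f(26,6)=5296785 f(26,8)=3121950 f(26,10)=1561950 f(26,12)=657774 f(26,14)=230229 f(26,16)=65780 f(26,18)=14950 f(26,20)=2600 f(26,22)=325 f(26,24)=26 f(26,26)=1
t=27: f(27,-5)=4601610 f(27,-3)=12697035 f(27,-1)=17838225 f(27,1)=19170270 f(27,3)=17087850 f(27,5)=12957165 f(27,7)=8418735 f(27,9)=4683900 f(27,11)=2219724 f(27,13)=888003 f(27,15)=296009 f(27,17)=80730 f(27,19)=17550 f(27,21)=2925 f(27,23)=351 f(27,25)=27 f(27,27)=1
Σ_s f(27,s) = 100960110
P = 100960110/134217728 = 50480055/67108864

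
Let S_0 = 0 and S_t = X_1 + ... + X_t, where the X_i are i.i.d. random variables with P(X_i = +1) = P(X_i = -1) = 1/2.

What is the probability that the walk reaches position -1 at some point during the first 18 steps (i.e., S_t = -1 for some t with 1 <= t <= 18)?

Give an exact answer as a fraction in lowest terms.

Answer: 53381/65536

Derivation:
Count via complement. Let g(t,s) = #length-t paths at position s with S_1..S_t all ≠ -1.
g(t,s) = g(t-1,s-1) + g(t-1,s+1) for s ≠ -1; g(t,-1) = 0.
t=0: g(0,0)=1
t=1: g(1,1)=1
t=2: g(2,0)=1 g(2,2)=1
t=3: g(3,1)=2 g(3,3)=1
t=4: g(4,0)=2 g(4,2)=3 g(4,4)=1
t=5: g(5,1)=5 g(5,3)=4 g(5,5)=1
t=6: g(6,0)=5 g(6,2)=9 g(6,4)=5 g(6,6)=1
t=7: g(7,1)=14 g(7,3)=14 g(7,5)=6 g(7,7)=1
t=8: g(8,0)=14 g(8,2)=28 g(8,4)=20 g(8,6)=7 g(8,8)=1
t=9: g(9,1)=42 g(9,3)=48 g(9,5)=27 g(9,7)=8 g(9,9)=1
t=10: g(10,0)=42 g(10,2)=90 g(10,4)=75 g(10,6)=35 g(10,8)=9 g(10,10)=1
t=11: g(11,1)=132 g(11,3)=165 g(11,5)=110 g(11,7)=44 g(11,9)=10 g(11,11)=1
t=12: g(12,0)=132 g(12,2)=297 g(12,4)=275 g(12,6)=154 g(12,8)=54 g(12,10)=11 g(12,12)=1
t=13: g(13,1)=429 g(13,3)=572 g(13,5)=429 g(13,7)=208 g(13,9)=65 g(13,11)=12 g(13,13)=1
t=14: g(14,0)=429 g(14,2)=1001 g(14,4)=1001 g(14,6)=637 g(14,8)=273 g(14,10)=77 g(14,12)=13 g(14,14)=1
t=15: g(15,1)=1430 g(15,3)=2002 g(15,5)=1638 g(15,7)=910 g(15,9)=350 g(15,11)=90 g(15,13)=14 g(15,15)=1
t=16: g(16,0)=1430 g(16,2)=3432 g(16,4)=3640 g(16,6)=2548 g(16,8)=1260 g(16,10)=440 g(16,12)=104 g(16,14)=15 g(16,16)=1
t=17: g(17,1)=4862 g(17,3)=7072 g(17,5)=6188 g(17,7)=3808 g(17,9)=1700 g(17,11)=544 g(17,13)=119 g(17,15)=16 g(17,17)=1
t=18: g(18,0)=4862 g(18,2)=11934 g(18,4)=13260 g(18,6)=9996 g(18,8)=5508 g(18,10)=2244 g(18,12)=663 g(18,14)=135 g(18,16)=17 g(18,18)=1
Paths never hitting -1: Σ_s g(18,s) = 48620
Paths hitting -1: 2^18 - 48620 = 213524
P = 213524/262144 = 53381/65536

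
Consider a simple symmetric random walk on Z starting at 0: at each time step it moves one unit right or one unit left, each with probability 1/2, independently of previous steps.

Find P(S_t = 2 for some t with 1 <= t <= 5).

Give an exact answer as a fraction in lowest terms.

Answer: 3/8

Derivation:
Count via complement. Let g(t,s) = #length-t paths at position s with S_1..S_t all ≠ 2.
g(t,s) = g(t-1,s-1) + g(t-1,s+1) for s ≠ 2; g(t,2) = 0.
t=0: g(0,0)=1
t=1: g(1,-1)=1 g(1,1)=1
t=2: g(2,-2)=1 g(2,0)=2
t=3: g(3,-3)=1 g(3,-1)=3 g(3,1)=2
t=4: g(4,-4)=1 g(4,-2)=4 g(4,0)=5
t=5: g(5,-5)=1 g(5,-3)=5 g(5,-1)=9 g(5,1)=5
Paths never hitting 2: Σ_s g(5,s) = 20
Paths hitting 2: 2^5 - 20 = 12
P = 12/32 = 3/8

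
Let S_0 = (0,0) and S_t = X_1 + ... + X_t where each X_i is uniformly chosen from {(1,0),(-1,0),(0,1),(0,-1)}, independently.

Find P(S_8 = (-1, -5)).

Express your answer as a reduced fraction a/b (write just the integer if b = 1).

Answer: 7/2048

Derivation:
Let h be the number of horizontal steps (so 8-h are vertical). To end at (-1,-5) need (h-1)/2 right-steps and ((8-h)-5)/2 up-steps.
Sum over h with 1 ≤ h ≤ 3, h ≡ 1 (mod 2), 8-h ≡ 1 (mod 2):
h=1: C(8,1)·C(1,0)·C(7,1) = 8·1·7 = 56
h=3: C(8,3)·C(3,1)·C(5,0) = 56·3·1 = 168
Total favorable: 224
Total paths: 4^8 = 65536
P = 224/65536 = 7/2048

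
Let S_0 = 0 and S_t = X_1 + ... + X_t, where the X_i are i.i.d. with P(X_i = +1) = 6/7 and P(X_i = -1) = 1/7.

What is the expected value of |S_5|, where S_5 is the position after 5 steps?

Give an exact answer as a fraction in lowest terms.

Answer: 8705/2401

Derivation:
S_5 takes values m ≡ 1 (mod 2) with |m| ≤ 5; P(S_5=m) = C(5,(5+m)/2) · (6/7)^((5+m)/2) · (1/7)^((5-m)/2).
Distribution: P(S=-5)=1/16807, P(S=-3)=30/16807, P(S=-1)=360/16807, P(S=1)=2160/16807, P(S=3)=6480/16807, P(S=5)=7776/16807
E[|S_5|] = Σ_m |m|·P(S_5=m) = 8705/2401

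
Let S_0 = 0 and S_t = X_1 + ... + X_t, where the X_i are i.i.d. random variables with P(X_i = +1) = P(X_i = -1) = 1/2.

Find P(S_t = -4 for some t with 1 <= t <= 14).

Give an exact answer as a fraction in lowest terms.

Count via complement. Let g(t,s) = #length-t paths at position s with S_1..S_t all ≠ -4.
g(t,s) = g(t-1,s-1) + g(t-1,s+1) for s ≠ -4; g(t,-4) = 0.
t=0: g(0,0)=1
t=1: g(1,-1)=1 g(1,1)=1
t=2: g(2,-2)=1 g(2,0)=2 g(2,2)=1
t=3: g(3,-3)=1 g(3,-1)=3 g(3,1)=3 g(3,3)=1
t=4: g(4,-2)=4 g(4,0)=6 g(4,2)=4 g(4,4)=1
t=5: g(5,-3)=4 g(5,-1)=10 g(5,1)=10 g(5,3)=5 g(5,5)=1
t=6: g(6,-2)=14 g(6,0)=20 g(6,2)=15 g(6,4)=6 g(6,6)=1
t=7: g(7,-3)=14 g(7,-1)=34 g(7,1)=35 g(7,3)=21 g(7,5)=7 g(7,7)=1
t=8: g(8,-2)=48 g(8,0)=69 g(8,2)=56 g(8,4)=28 g(8,6)=8 g(8,8)=1
t=9: g(9,-3)=48 g(9,-1)=117 g(9,1)=125 g(9,3)=84 g(9,5)=36 g(9,7)=9 g(9,9)=1
t=10: g(10,-2)=165 g(10,0)=242 g(10,2)=209 g(10,4)=120 g(10,6)=45 g(10,8)=10 g(10,10)=1
t=11: g(11,-3)=165 g(11,-1)=407 g(11,1)=451 g(11,3)=329 g(11,5)=165 g(11,7)=55 g(11,9)=11 g(11,11)=1
t=12: g(12,-2)=572 g(12,0)=858 g(12,2)=780 g(12,4)=494 g(12,6)=220 g(12,8)=66 g(12,10)=12 g(12,12)=1
t=13: g(13,-3)=572 g(13,-1)=1430 g(13,1)=1638 g(13,3)=1274 g(13,5)=714 g(13,7)=286 g(13,9)=78 g(13,11)=13 g(13,13)=1
t=14: g(14,-2)=2002 g(14,0)=3068 g(14,2)=2912 g(14,4)=1988 g(14,6)=1000 g(14,8)=364 g(14,10)=91 g(14,12)=14 g(14,14)=1
Paths never hitting -4: Σ_s g(14,s) = 11440
Paths hitting -4: 2^14 - 11440 = 4944
P = 4944/16384 = 309/1024

Answer: 309/1024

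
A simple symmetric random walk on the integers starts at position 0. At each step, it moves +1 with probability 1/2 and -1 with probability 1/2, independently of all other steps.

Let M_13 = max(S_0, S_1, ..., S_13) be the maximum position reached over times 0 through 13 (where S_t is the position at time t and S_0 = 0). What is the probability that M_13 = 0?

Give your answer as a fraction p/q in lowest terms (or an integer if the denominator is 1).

Answer: 429/2048

Derivation:
Let M_13 = max(S_0,...,S_13). Use the reflection principle: for j ≥ 1, #{paths with M_13 ≥ j} = #{S_13 ≥ j} + #{S_13 ≥ j+1}.
P(M_13 ≥ 0) = 1 since S_0 = 0, so #{M_13 ≥ 0} = 8192.
#{M_13 ≥ 1} = #{S_13 ≥ 1} + #{S_13 ≥ 2} = 4096 + 2380 = 6476.
#{M_13 = 0} = 8192 - 6476 = 1716.
P(M_13 = 0) = 1716/8192 = 429/2048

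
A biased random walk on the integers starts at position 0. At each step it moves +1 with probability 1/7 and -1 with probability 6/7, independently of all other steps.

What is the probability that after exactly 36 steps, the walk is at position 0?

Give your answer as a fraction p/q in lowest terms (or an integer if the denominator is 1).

To be at 0 after 36 steps: need exactly 18 steps of +1 and 18 of -1.
Number of such sequences: C(36,18) = 9075135300
Each has probability (1/7)^18 · (6/7)^18 = 101559956668416/2651730845859653471779023381601
P = 9075135300 · 101559956668416/2651730845859653471779023381601 = 131667192546858919526400/378818692265664781682717625943

Answer: 131667192546858919526400/378818692265664781682717625943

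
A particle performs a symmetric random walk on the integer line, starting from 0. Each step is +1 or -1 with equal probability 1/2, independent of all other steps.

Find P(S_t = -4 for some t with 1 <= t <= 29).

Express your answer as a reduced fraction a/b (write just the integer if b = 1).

Answer: 123012781/268435456

Derivation:
Count via complement. Let g(t,s) = #length-t paths at position s with S_1..S_t all ≠ -4.
g(t,s) = g(t-1,s-1) + g(t-1,s+1) for s ≠ -4; g(t,-4) = 0.
t=0: g(0,0)=1
t=1: g(1,-1)=1 g(1,1)=1
t=2: g(2,-2)=1 g(2,0)=2 g(2,2)=1
t=3: g(3,-3)=1 g(3,-1)=3 g(3,1)=3 g(3,3)=1
t=4: g(4,-2)=4 g(4,0)=6 g(4,2)=4 g(4,4)=1
t=5: g(5,-3)=4 g(5,-1)=10 g(5,1)=10 g(5,3)=5 g(5,5)=1
t=6: g(6,-2)=14 g(6,0)=20 g(6,2)=15 g(6,4)=6 g(6,6)=1
t=7: g(7,-3)=14 g(7,-1)=34 g(7,1)=35 g(7,3)=21 g(7,5)=7 g(7,7)=1
t=8: g(8,-2)=48 g(8,0)=69 g(8,2)=56 g(8,4)=28 g(8,6)=8 g(8,8)=1
t=9: g(9,-3)=48 g(9,-1)=117 g(9,1)=125 g(9,3)=84 g(9,5)=36 g(9,7)=9 g(9,9)=1
t=10: g(10,-2)=165 g(10,0)=242 g(10,2)=209 g(10,4)=120 g(10,6)=45 g(10,8)=10 g(10,10)=1
t=11: g(11,-3)=165 g(11,-1)=407 g(11,1)=451 g(11,3)=329 g(11,5)=165 g(11,7)=55 g(11,9)=11 g(11,11)=1
t=12: g(12,-2)=572 g(12,0)=858 g(12,2)=780 g(12,4)=494 g(12,6)=220 g(12,8)=66 g(12,10)=12 g(12,12)=1
t=13: g(13,-3)=572 g(13,-1)=1430 g(13,1)=1638 g(13,3)=1274 g(13,5)=714 g(13,7)=286 g(13,9)=78 g(13,11)=13 g(13,13)=1
t=14: g(14,-2)=2002 g(14,0)=3068 g(14,2)=2912 g(14,4)=1988 g(14,6)=1000 g(14,8)=364 g(14,10)=91 g(14,12)=14 g(14,14)=1
t=15: g(15,-3)=2002 g(15,-1)=5070 g(15,1)=5980 g(15,3)=4900 g(15,5)=2988 g(15,7)=1364 g(15,9)=455 g(15,11)=105 g(15,13)=15 g(15,15)=1
t=16: g(16,-2)=7072 g(16,0)=11050 g(16,2)=10880 g(16,4)=7888 g(16,6)=4352 g(16,8)=1819 g(16,10)=560 g(16,12)=120 g(16,14)=16 g(16,16)=1
t=17: g(17,-3)=7072 g(17,-1)=18122 g(17,1)=21930 g(17,3)=18768 g(17,5)=12240 g(17,7)=6171 g(17,9)=2379 g(17,11)=680 g(17,13)=136 g(17,15)=17 g(17,17)=1
t=18: g(18,-2)=25194 g(18,0)=40052 g(18,2)=40698 g(18,4)=31008 g(18,6)=18411 g(18,8)=8550 g(18,10)=3059 g(18,12)=816 g(18,14)=153 g(18,16)=18 g(18,18)=1
t=19: g(19,-3)=25194 g(19,-1)=65246 g(19,1)=80750 g(19,3)=71706 g(19,5)=49419 g(19,7)=26961 g(19,9)=11609 g(19,11)=3875 g(19,13)=969 g(19,15)=171 g(19,17)=19 g(19,19)=1
t=20: g(20,-2)=90440 g(20,0)=145996 g(20,2)=152456 g(20,4)=121125 g(20,6)=76380 g(20,8)=38570 g(20,10)=15484 g(20,12)=4844 g(20,14)=1140 g(20,16)=190 g(20,18)=20 g(20,20)=1
t=21: g(21,-3)=90440 g(21,-1)=236436 g(21,1)=298452 g(21,3)=273581 g(21,5)=197505 g(21,7)=114950 g(21,9)=54054 g(21,11)=20328 g(21,13)=5984 g(21,15)=1330 g(21,17)=210 g(21,19)=21 g(21,21)=1
t=22: g(22,-2)=326876 g(22,0)=534888 g(22,2)=572033 g(22,4)=471086 g(22,6)=312455 g(22,8)=169004 g(22,10)=74382 g(22,12)=26312 g(22,14)=7314 g(22,16)=1540 g(22,18)=231 g(22,20)=22 g(22,22)=1
t=23: g(23,-3)=326876 g(23,-1)=861764 g(23,1)=1106921 g(23,3)=1043119 g(23,5)=783541 g(23,7)=481459 g(23,9)=243386 g(23,11)=100694 g(23,13)=33626 g(23,15)=8854 g(23,17)=1771 g(23,19)=253 g(23,21)=23 g(23,23)=1
t=24: g(24,-2)=1188640 g(24,0)=1968685 g(24,2)=2150040 g(24,4)=1826660 g(24,6)=1265000 g(24,8)=724845 g(24,10)=344080 g(24,12)=134320 g(24,14)=42480 g(24,16)=10625 g(24,18)=2024 g(24,20)=276 g(24,22)=24 g(24,24)=1
t=25: g(25,-3)=1188640 g(25,-1)=3157325 g(25,1)=4118725 g(25,3)=3976700 g(25,5)=3091660 g(25,7)=1989845 g(25,9)=1068925 g(25,11)=478400 g(25,13)=176800 g(25,15)=53105 g(25,17)=12649 g(25,19)=2300 g(25,21)=300 g(25,23)=25 g(25,25)=1
t=26: g(26,-2)=4345965 g(26,0)=7276050 g(26,2)=8095425 g(26,4)=7068360 g(26,6)=5081505 g(26,8)=3058770 g(26,10)=1547325 g(26,12)=655200 g(26,14)=229905 g(26,16)=65754 g(26,18)=14949 g(26,20)=2600 g(26,22)=325 g(26,24)=26 g(26,26)=1
t=27: g(27,-3)=4345965 g(27,-1)=11622015 g(27,1)=15371475 g(27,3)=15163785 g(27,5)=12149865 g(27,7)=8140275 g(27,9)=4606095 g(27,11)=2202525 g(27,13)=885105 g(27,15)=295659 g(27,17)=80703 g(27,19)=17549 g(27,21)=2925 g(27,23)=351 g(27,25)=27 g(27,27)=1
t=28: g(28,-2)=15967980 g(28,0)=26993490 g(28,2)=30535260 g(28,4)=27313650 g(28,6)=20290140 g(28,8)=12746370 g(28,10)=6808620 g(28,12)=3087630 g(28,14)=1180764 g(28,16)=376362 g(28,18)=98252 g(28,20)=20474 g(28,22)=3276 g(28,24)=378 g(28,26)=28 g(28,28)=1
t=29: g(29,-3)=15967980 g(29,-1)=42961470 g(29,1)=57528750 g(29,3)=57848910 g(29,5)=47603790 g(29,7)=33036510 g(29,9)=19554990 g(29,11)=9896250 g(29,13)=4268394 g(29,15)=1557126 g(29,17)=474614 g(29,19)=118726 g(29,21)=23750 g(29,23)=3654 g(29,25)=406 g(29,27)=29 g(29,29)=1
Paths never hitting -4: Σ_s g(29,s) = 290845350
Paths hitting -4: 2^29 - 290845350 = 246025562
P = 246025562/536870912 = 123012781/268435456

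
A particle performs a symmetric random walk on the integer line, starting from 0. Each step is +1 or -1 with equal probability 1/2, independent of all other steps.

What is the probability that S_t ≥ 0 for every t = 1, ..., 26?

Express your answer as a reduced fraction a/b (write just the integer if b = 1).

Let f(t,s) = #length-t paths at position s with S_1..S_t all ≥ 0.
f(t,s) = f(t-1,s-1) + f(t-1,s+1) for s ≥ 0; f(t,s) = 0 for s < 0.
t=0: f(0,0)=1
t=1: f(1,1)=1
t=2: f(2,0)=1 f(2,2)=1
t=3: f(3,1)=2 f(3,3)=1
t=4: f(4,0)=2 f(4,2)=3 f(4,4)=1
t=5: f(5,1)=5 f(5,3)=4 f(5,5)=1
t=6: f(6,0)=5 f(6,2)=9 f(6,4)=5 f(6,6)=1
t=7: f(7,1)=14 f(7,3)=14 f(7,5)=6 f(7,7)=1
t=8: f(8,0)=14 f(8,2)=28 f(8,4)=20 f(8,6)=7 f(8,8)=1
t=9: f(9,1)=42 f(9,3)=48 f(9,5)=27 f(9,7)=8 f(9,9)=1
t=10: f(10,0)=42 f(10,2)=90 f(10,4)=75 f(10,6)=35 f(10,8)=9 f(10,10)=1
t=11: f(11,1)=132 f(11,3)=165 f(11,5)=110 f(11,7)=44 f(11,9)=10 f(11,11)=1
t=12: f(12,0)=132 f(12,2)=297 f(12,4)=275 f(12,6)=154 f(12,8)=54 f(12,10)=11 f(12,12)=1
t=13: f(13,1)=429 f(13,3)=572 f(13,5)=429 f(13,7)=208 f(13,9)=65 f(13,11)=12 f(13,13)=1
t=14: f(14,0)=429 f(14,2)=1001 f(14,4)=1001 f(14,6)=637 f(14,8)=273 f(14,10)=77 f(14,12)=13 f(14,14)=1
t=15: f(15,1)=1430 f(15,3)=2002 f(15,5)=1638 f(15,7)=910 f(15,9)=350 f(15,11)=90 f(15,13)=14 f(15,15)=1
t=16: f(16,0)=1430 f(16,2)=3432 f(16,4)=3640 f(16,6)=2548 f(16,8)=1260 f(16,10)=440 f(16,12)=104 f(16,14)=15 f(16,16)=1
t=17: f(17,1)=4862 f(17,3)=7072 f(17,5)=6188 f(17,7)=3808 f(17,9)=1700 f(17,11)=544 f(17,13)=119 f(17,15)=16 f(17,17)=1
t=18: f(18,0)=4862 f(18,2)=11934 f(18,4)=13260 f(18,6)=9996 f(18,8)=5508 f(18,10)=2244 f(18,12)=663 f(18,14)=135 f(18,16)=17 f(18,18)=1
t=19: f(19,1)=16796 f(19,3)=25194 f(19,5)=23256 f(19,7)=15504 f(19,9)=7752 f(19,11)=2907 f(19,13)=798 f(19,15)=152 f(19,17)=18 f(19,19)=1
t=20: f(20,0)=16796 f(20,2)=41990 f(20,4)=48450 f(20,6)=38760 f(20,8)=23256 f(20,10)=10659 f(20,12)=3705 f(20,14)=950 f(20,16)=170 f(20,18)=19 f(20,20)=1
t=21: f(21,1)=58786 f(21,3)=90440 f(21,5)=87210 f(21,7)=62016 f(21,9)=33915 f(21,11)=14364 f(21,13)=4655 f(21,15)=1120 f(21,17)=189 f(21,19)=20 f(21,21)=1
t=22: f(22,0)=58786 f(22,2)=149226 f(22,4)=177650 f(22,6)=149226 f(22,8)=95931 f(22,10)=48279 f(22,12)=19019 f(22,14)=5775 f(22,16)=1309 f(22,18)=209 f(22,20)=21 f(22,22)=1
t=23: f(23,1)=208012 f(23,3)=326876 f(23,5)=326876 f(23,7)=245157 f(23,9)=144210 f(23,11)=67298 f(23,13)=24794 f(23,15)=7084 f(23,17)=1518 f(23,19)=230 f(23,21)=22 f(23,23)=1
t=24: f(24,0)=208012 f(24,2)=534888 f(24,4)=653752 f(24,6)=572033 f(24,8)=389367 f(24,10)=211508 f(24,12)=92092 f(24,14)=31878 f(24,16)=8602 f(24,18)=1748 f(24,20)=252 f(24,22)=23 f(24,24)=1
t=25: f(25,1)=742900 f(25,3)=1188640 f(25,5)=1225785 f(25,7)=961400 f(25,9)=600875 f(25,11)=303600 f(25,13)=123970 f(25,15)=40480 f(25,17)=10350 f(25,19)=2000 f(25,21)=275 f(25,23)=24 f(25,25)=1
t=26: f(26,0)=742900 f(26,2)=1931540 f(26,4)=2414425 f(26,6)=2187185 f(26,8)=1562275 f(26,10)=904475 f(26,12)=427570 f(26,14)=164450 f(26,16)=50830 f(26,18)=12350 f(26,20)=2275 f(26,22)=299 f(26,24)=25 f(26,26)=1
Σ_s f(26,s) = 10400600
P = 10400600/67108864 = 1300075/8388608

Answer: 1300075/8388608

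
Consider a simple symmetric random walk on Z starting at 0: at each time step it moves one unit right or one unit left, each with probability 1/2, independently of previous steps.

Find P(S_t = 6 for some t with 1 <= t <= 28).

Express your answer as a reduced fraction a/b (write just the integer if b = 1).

Count via complement. Let g(t,s) = #length-t paths at position s with S_1..S_t all ≠ 6.
g(t,s) = g(t-1,s-1) + g(t-1,s+1) for s ≠ 6; g(t,6) = 0.
t=0: g(0,0)=1
t=1: g(1,-1)=1 g(1,1)=1
t=2: g(2,-2)=1 g(2,0)=2 g(2,2)=1
t=3: g(3,-3)=1 g(3,-1)=3 g(3,1)=3 g(3,3)=1
t=4: g(4,-4)=1 g(4,-2)=4 g(4,0)=6 g(4,2)=4 g(4,4)=1
t=5: g(5,-5)=1 g(5,-3)=5 g(5,-1)=10 g(5,1)=10 g(5,3)=5 g(5,5)=1
t=6: g(6,-6)=1 g(6,-4)=6 g(6,-2)=15 g(6,0)=20 g(6,2)=15 g(6,4)=6
t=7: g(7,-7)=1 g(7,-5)=7 g(7,-3)=21 g(7,-1)=35 g(7,1)=35 g(7,3)=21 g(7,5)=6
t=8: g(8,-8)=1 g(8,-6)=8 g(8,-4)=28 g(8,-2)=56 g(8,0)=70 g(8,2)=56 g(8,4)=27
t=9: g(9,-9)=1 g(9,-7)=9 g(9,-5)=36 g(9,-3)=84 g(9,-1)=126 g(9,1)=126 g(9,3)=83 g(9,5)=27
t=10: g(10,-10)=1 g(10,-8)=10 g(10,-6)=45 g(10,-4)=120 g(10,-2)=210 g(10,0)=252 g(10,2)=209 g(10,4)=110
t=11: g(11,-11)=1 g(11,-9)=11 g(11,-7)=55 g(11,-5)=165 g(11,-3)=330 g(11,-1)=462 g(11,1)=461 g(11,3)=319 g(11,5)=110
t=12: g(12,-12)=1 g(12,-10)=12 g(12,-8)=66 g(12,-6)=220 g(12,-4)=495 g(12,-2)=792 g(12,0)=923 g(12,2)=780 g(12,4)=429
t=13: g(13,-13)=1 g(13,-11)=13 g(13,-9)=78 g(13,-7)=286 g(13,-5)=715 g(13,-3)=1287 g(13,-1)=1715 g(13,1)=1703 g(13,3)=1209 g(13,5)=429
t=14: g(14,-14)=1 g(14,-12)=14 g(14,-10)=91 g(14,-8)=364 g(14,-6)=1001 g(14,-4)=2002 g(14,-2)=3002 g(14,0)=3418 g(14,2)=2912 g(14,4)=1638
t=15: g(15,-15)=1 g(15,-13)=15 g(15,-11)=105 g(15,-9)=455 g(15,-7)=1365 g(15,-5)=3003 g(15,-3)=5004 g(15,-1)=6420 g(15,1)=6330 g(15,3)=4550 g(15,5)=1638
t=16: g(16,-16)=1 g(16,-14)=16 g(16,-12)=120 g(16,-10)=560 g(16,-8)=1820 g(16,-6)=4368 g(16,-4)=8007 g(16,-2)=11424 g(16,0)=12750 g(16,2)=10880 g(16,4)=6188
t=17: g(17,-17)=1 g(17,-15)=17 g(17,-13)=136 g(17,-11)=680 g(17,-9)=2380 g(17,-7)=6188 g(17,-5)=12375 g(17,-3)=19431 g(17,-1)=24174 g(17,1)=23630 g(17,3)=17068 g(17,5)=6188
t=18: g(18,-18)=1 g(18,-16)=18 g(18,-14)=153 g(18,-12)=816 g(18,-10)=3060 g(18,-8)=8568 g(18,-6)=18563 g(18,-4)=31806 g(18,-2)=43605 g(18,0)=47804 g(18,2)=40698 g(18,4)=23256
t=19: g(19,-19)=1 g(19,-17)=19 g(19,-15)=171 g(19,-13)=969 g(19,-11)=3876 g(19,-9)=11628 g(19,-7)=27131 g(19,-5)=50369 g(19,-3)=75411 g(19,-1)=91409 g(19,1)=88502 g(19,3)=63954 g(19,5)=23256
t=20: g(20,-20)=1 g(20,-18)=20 g(20,-16)=190 g(20,-14)=1140 g(20,-12)=4845 g(20,-10)=15504 g(20,-8)=38759 g(20,-6)=77500 g(20,-4)=125780 g(20,-2)=166820 g(20,0)=179911 g(20,2)=152456 g(20,4)=87210
t=21: g(21,-21)=1 g(21,-19)=21 g(21,-17)=210 g(21,-15)=1330 g(21,-13)=5985 g(21,-11)=20349 g(21,-9)=54263 g(21,-7)=116259 g(21,-5)=203280 g(21,-3)=292600 g(21,-1)=346731 g(21,1)=332367 g(21,3)=239666 g(21,5)=87210
t=22: g(22,-22)=1 g(22,-20)=22 g(22,-18)=231 g(22,-16)=1540 g(22,-14)=7315 g(22,-12)=26334 g(22,-10)=74612 g(22,-8)=170522 g(22,-6)=319539 g(22,-4)=495880 g(22,-2)=639331 g(22,0)=679098 g(22,2)=572033 g(22,4)=326876
t=23: g(23,-23)=1 g(23,-21)=23 g(23,-19)=253 g(23,-17)=1771 g(23,-15)=8855 g(23,-13)=33649 g(23,-11)=100946 g(23,-9)=245134 g(23,-7)=490061 g(23,-5)=815419 g(23,-3)=1135211 g(23,-1)=1318429 g(23,1)=1251131 g(23,3)=898909 g(23,5)=326876
t=24: g(24,-24)=1 g(24,-22)=24 g(24,-20)=276 g(24,-18)=2024 g(24,-16)=10626 g(24,-14)=42504 g(24,-12)=134595 g(24,-10)=346080 g(24,-8)=735195 g(24,-6)=1305480 g(24,-4)=1950630 g(24,-2)=2453640 g(24,0)=2569560 g(24,2)=2150040 g(24,4)=1225785
t=25: g(25,-25)=1 g(25,-23)=25 g(25,-21)=300 g(25,-19)=2300 g(25,-17)=12650 g(25,-15)=53130 g(25,-13)=177099 g(25,-11)=480675 g(25,-9)=1081275 g(25,-7)=2040675 g(25,-5)=3256110 g(25,-3)=4404270 g(25,-1)=5023200 g(25,1)=4719600 g(25,3)=3375825 g(25,5)=1225785
t=26: g(26,-26)=1 g(26,-24)=26 g(26,-22)=325 g(26,-20)=2600 g(26,-18)=14950 g(26,-16)=65780 g(26,-14)=230229 g(26,-12)=657774 g(26,-10)=1561950 g(26,-8)=3121950 g(26,-6)=5296785 g(26,-4)=7660380 g(26,-2)=9427470 g(26,0)=9742800 g(26,2)=8095425 g(26,4)=4601610
t=27: g(27,-27)=1 g(27,-25)=27 g(27,-23)=351 g(27,-21)=2925 g(27,-19)=17550 g(27,-17)=80730 g(27,-15)=296009 g(27,-13)=888003 g(27,-11)=2219724 g(27,-9)=4683900 g(27,-7)=8418735 g(27,-5)=12957165 g(27,-3)=17087850 g(27,-1)=19170270 g(27,1)=17838225 g(27,3)=12697035 g(27,5)=4601610
t=28: g(28,-28)=1 g(28,-26)=28 g(28,-24)=378 g(28,-22)=3276 g(28,-20)=20475 g(28,-18)=98280 g(28,-16)=376739 g(28,-14)=1184012 g(28,-12)=3107727 g(28,-10)=6903624 g(28,-8)=13102635 g(28,-6)=21375900 g(28,-4)=30045015 g(28,-2)=36258120 g(28,0)=37008495 g(28,2)=30535260 g(28,4)=17298645
Paths never hitting 6: Σ_s g(28,s) = 197318610
Paths hitting 6: 2^28 - 197318610 = 71116846
P = 71116846/268435456 = 35558423/134217728

Answer: 35558423/134217728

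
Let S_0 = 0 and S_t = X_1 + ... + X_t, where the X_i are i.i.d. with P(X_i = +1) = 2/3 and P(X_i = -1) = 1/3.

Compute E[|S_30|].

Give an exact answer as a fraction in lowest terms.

S_30 takes values m ≡ 0 (mod 2) with |m| ≤ 30; P(S_30=m) = C(30,(30+m)/2) · (2/3)^((30+m)/2) · (1/3)^((30-m)/2).
Distribution: P(S=-30)=1/205891132094649, P(S=-28)=20/68630377364883, P(S=-26)=580/68630377364883, P(S=-24)=32480/205891132094649, P(S=-22)=16240/7625597484987, P(S=-20)=168896/7625597484987, P(S=-18)=4222400/22876792454961, P(S=-16)=9651200/7625597484987, P(S=-14)=55494400/7625597484987, P(S=-12)=2441753600/68630377364883, P(S=-10)=3418455040/22876792454961, P(S=-8)=12430745600/22876792454961, P(S=-6)=118092083200/68630377364883, P(S=-4)=36336025600/7625597484987, P(S=-2)=88244633600/7625597484987, P(S=0)=564765655040/22876792454961, P(S=2)=352978534400/7625597484987, P(S=4)=581376409600/7625597484987, P(S=6)=7557893324800/68630377364883, P(S=8)=3182270873600/22876792454961, P(S=10)=3500497960960/22876792454961, P(S=12)=10001422745600/68630377364883, P(S=14)=909220249600/7625597484987, P(S=16)=632501043200/7625597484987, P(S=18)=1106876825600/22876792454961, P(S=20)=177100292096/7625597484987, P(S=22)=68115496960/7625597484987, P(S=24)=544923975680/205891132094649, P(S=26)=38923141120/68630377364883, P(S=28)=5368709120/68630377364883, P(S=30)=1073741824/205891132094649
E[|S_30|] = Σ_m |m|·P(S_30=m) = 8572735215010/847288609443

Answer: 8572735215010/847288609443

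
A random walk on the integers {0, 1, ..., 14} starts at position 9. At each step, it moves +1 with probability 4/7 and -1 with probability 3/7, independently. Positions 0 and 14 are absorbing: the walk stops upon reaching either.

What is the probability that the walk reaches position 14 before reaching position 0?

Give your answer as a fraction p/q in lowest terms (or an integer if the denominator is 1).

Biased walk: p = 4/7, q = 3/7, r = q/p = 3/4
Gambler's ruin: P(hit 14 before 0 | start at 9) = (1 - r^a)/(1 - r^N)
r^9 = 19683/262144; r^14 = 4782969/268435456
P = (1 - 19683/262144) / (1 - 4782969/268435456) = 242461/262144 / 263652487/268435456 = 248280064/263652487

Answer: 248280064/263652487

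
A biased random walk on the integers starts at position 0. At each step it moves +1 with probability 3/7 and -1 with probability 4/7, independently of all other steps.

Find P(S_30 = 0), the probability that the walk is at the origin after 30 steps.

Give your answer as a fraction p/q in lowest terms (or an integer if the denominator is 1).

Answer: 2389898977236332429967360/22539340290692258087863249

Derivation:
To be at 0 after 30 steps: need exactly 15 steps of +1 and 15 of -1.
Number of such sequences: C(30,15) = 155117520
Each has probability (3/7)^15 · (4/7)^15 = 15407021574586368/22539340290692258087863249
P = 155117520 · 15407021574586368/22539340290692258087863249 = 2389898977236332429967360/22539340290692258087863249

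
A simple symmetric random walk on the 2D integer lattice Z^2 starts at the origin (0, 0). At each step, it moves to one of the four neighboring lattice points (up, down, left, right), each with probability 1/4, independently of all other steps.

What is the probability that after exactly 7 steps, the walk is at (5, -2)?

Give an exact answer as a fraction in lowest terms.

Let h be the number of horizontal steps (so 7-h are vertical). To end at (5,-2) need (h+5)/2 right-steps and ((7-h)-2)/2 up-steps.
Sum over h with 5 ≤ h ≤ 5, h ≡ 1 (mod 2), 7-h ≡ 0 (mod 2):
h=5: C(7,5)·C(5,5)·C(2,0) = 21·1·1 = 21
Total favorable: 21
Total paths: 4^7 = 16384
P = 21/16384 = 21/16384

Answer: 21/16384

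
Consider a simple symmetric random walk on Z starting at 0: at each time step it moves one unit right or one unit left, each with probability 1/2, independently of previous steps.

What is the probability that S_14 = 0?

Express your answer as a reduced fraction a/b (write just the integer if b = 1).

Answer: 429/2048

Derivation:
To return to 0 after 14 steps: need exactly 7 steps of +1 and 7 of -1.
Favorable paths: C(14,7) = 3432
Total paths: 2^14 = 16384
P = 3432/16384 = 429/2048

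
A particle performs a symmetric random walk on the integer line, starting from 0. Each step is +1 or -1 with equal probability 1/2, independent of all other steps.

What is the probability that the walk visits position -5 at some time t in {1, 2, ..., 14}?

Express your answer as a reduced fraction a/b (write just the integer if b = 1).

Answer: 1471/8192

Derivation:
Count via complement. Let g(t,s) = #length-t paths at position s with S_1..S_t all ≠ -5.
g(t,s) = g(t-1,s-1) + g(t-1,s+1) for s ≠ -5; g(t,-5) = 0.
t=0: g(0,0)=1
t=1: g(1,-1)=1 g(1,1)=1
t=2: g(2,-2)=1 g(2,0)=2 g(2,2)=1
t=3: g(3,-3)=1 g(3,-1)=3 g(3,1)=3 g(3,3)=1
t=4: g(4,-4)=1 g(4,-2)=4 g(4,0)=6 g(4,2)=4 g(4,4)=1
t=5: g(5,-3)=5 g(5,-1)=10 g(5,1)=10 g(5,3)=5 g(5,5)=1
t=6: g(6,-4)=5 g(6,-2)=15 g(6,0)=20 g(6,2)=15 g(6,4)=6 g(6,6)=1
t=7: g(7,-3)=20 g(7,-1)=35 g(7,1)=35 g(7,3)=21 g(7,5)=7 g(7,7)=1
t=8: g(8,-4)=20 g(8,-2)=55 g(8,0)=70 g(8,2)=56 g(8,4)=28 g(8,6)=8 g(8,8)=1
t=9: g(9,-3)=75 g(9,-1)=125 g(9,1)=126 g(9,3)=84 g(9,5)=36 g(9,7)=9 g(9,9)=1
t=10: g(10,-4)=75 g(10,-2)=200 g(10,0)=251 g(10,2)=210 g(10,4)=120 g(10,6)=45 g(10,8)=10 g(10,10)=1
t=11: g(11,-3)=275 g(11,-1)=451 g(11,1)=461 g(11,3)=330 g(11,5)=165 g(11,7)=55 g(11,9)=11 g(11,11)=1
t=12: g(12,-4)=275 g(12,-2)=726 g(12,0)=912 g(12,2)=791 g(12,4)=495 g(12,6)=220 g(12,8)=66 g(12,10)=12 g(12,12)=1
t=13: g(13,-3)=1001 g(13,-1)=1638 g(13,1)=1703 g(13,3)=1286 g(13,5)=715 g(13,7)=286 g(13,9)=78 g(13,11)=13 g(13,13)=1
t=14: g(14,-4)=1001 g(14,-2)=2639 g(14,0)=3341 g(14,2)=2989 g(14,4)=2001 g(14,6)=1001 g(14,8)=364 g(14,10)=91 g(14,12)=14 g(14,14)=1
Paths never hitting -5: Σ_s g(14,s) = 13442
Paths hitting -5: 2^14 - 13442 = 2942
P = 2942/16384 = 1471/8192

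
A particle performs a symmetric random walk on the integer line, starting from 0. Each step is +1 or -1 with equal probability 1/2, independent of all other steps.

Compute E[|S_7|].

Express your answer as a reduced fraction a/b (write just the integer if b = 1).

S_7 takes values m ≡ 1 (mod 2) with |m| ≤ 7; P(S_7=m) = C(7,(7+m)/2)/2^7.
Total paths: 2^7 = 128
Distribution: P(S=-7)=1/128, P(S=-5)=7/128, P(S=-3)=21/128, P(S=-1)=35/128, P(S=1)=35/128, P(S=3)=21/128, P(S=5)=7/128, P(S=7)=1/128
E[|S_7|] = Σ_m |m|·P(S_7=m) = 280/128 = 35/16

Answer: 35/16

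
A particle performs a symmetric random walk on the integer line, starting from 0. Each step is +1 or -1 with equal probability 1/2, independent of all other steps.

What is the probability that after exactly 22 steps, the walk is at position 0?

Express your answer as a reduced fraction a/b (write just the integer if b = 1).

Answer: 88179/524288

Derivation:
To return to 0 after 22 steps: need exactly 11 steps of +1 and 11 of -1.
Favorable paths: C(22,11) = 705432
Total paths: 2^22 = 4194304
P = 705432/4194304 = 88179/524288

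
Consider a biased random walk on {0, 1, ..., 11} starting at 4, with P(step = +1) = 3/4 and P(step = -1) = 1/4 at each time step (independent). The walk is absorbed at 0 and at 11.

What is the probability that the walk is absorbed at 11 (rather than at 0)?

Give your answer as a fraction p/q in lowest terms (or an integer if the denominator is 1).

Biased walk: p = 3/4, q = 1/4, r = q/p = 1/3
Gambler's ruin: P(hit 11 before 0 | start at 4) = (1 - r^a)/(1 - r^N)
r^4 = 1/81; r^11 = 1/177147
P = (1 - 1/81) / (1 - 1/177147) = 80/81 / 177146/177147 = 87480/88573

Answer: 87480/88573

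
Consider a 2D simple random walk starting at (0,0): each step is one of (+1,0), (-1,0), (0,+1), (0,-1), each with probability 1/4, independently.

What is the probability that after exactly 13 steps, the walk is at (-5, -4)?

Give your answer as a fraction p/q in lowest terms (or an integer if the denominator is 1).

Let h be the number of horizontal steps (so 13-h are vertical). To end at (-5,-4) need (h-5)/2 right-steps and ((13-h)-4)/2 up-steps.
Sum over h with 5 ≤ h ≤ 9, h ≡ 1 (mod 2), 13-h ≡ 0 (mod 2):
h=5: C(13,5)·C(5,0)·C(8,2) = 1287·1·28 = 36036
h=7: C(13,7)·C(7,1)·C(6,1) = 1716·7·6 = 72072
h=9: C(13,9)·C(9,2)·C(4,0) = 715·36·1 = 25740
Total favorable: 133848
Total paths: 4^13 = 67108864
P = 133848/67108864 = 16731/8388608

Answer: 16731/8388608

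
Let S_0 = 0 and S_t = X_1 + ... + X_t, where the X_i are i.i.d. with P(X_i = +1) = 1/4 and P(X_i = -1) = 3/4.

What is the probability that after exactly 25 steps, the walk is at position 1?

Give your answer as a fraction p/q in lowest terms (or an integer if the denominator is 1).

Answer: 690913158075/281474976710656

Derivation:
To reach position 1 after 25 steps: need 13 steps of +1 and 12 steps of -1.
Number of such sequences: C(25,13) = 5200300
Each has probability (1/4)^13 · (3/4)^12 = 531441/1125899906842624
P = 5200300 · 531441/1125899906842624 = 690913158075/281474976710656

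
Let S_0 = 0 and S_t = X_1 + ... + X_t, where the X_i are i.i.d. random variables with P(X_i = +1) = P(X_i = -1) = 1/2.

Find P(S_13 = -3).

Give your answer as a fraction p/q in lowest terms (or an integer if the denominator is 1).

Answer: 1287/8192

Derivation:
To reach position -3 after 13 steps: need 5 steps of +1 and 8 of -1.
Favorable paths: C(13,5) = 1287
Total paths: 2^13 = 8192
P = 1287/8192 = 1287/8192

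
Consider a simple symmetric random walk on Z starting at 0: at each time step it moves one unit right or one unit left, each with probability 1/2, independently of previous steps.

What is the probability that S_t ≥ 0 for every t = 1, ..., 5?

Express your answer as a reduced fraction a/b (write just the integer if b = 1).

Let f(t,s) = #length-t paths at position s with S_1..S_t all ≥ 0.
f(t,s) = f(t-1,s-1) + f(t-1,s+1) for s ≥ 0; f(t,s) = 0 for s < 0.
t=0: f(0,0)=1
t=1: f(1,1)=1
t=2: f(2,0)=1 f(2,2)=1
t=3: f(3,1)=2 f(3,3)=1
t=4: f(4,0)=2 f(4,2)=3 f(4,4)=1
t=5: f(5,1)=5 f(5,3)=4 f(5,5)=1
Σ_s f(5,s) = 10
P = 10/32 = 5/16

Answer: 5/16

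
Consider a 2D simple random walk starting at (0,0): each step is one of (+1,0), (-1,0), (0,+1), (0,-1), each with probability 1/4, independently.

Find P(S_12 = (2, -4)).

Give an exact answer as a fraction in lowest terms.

Let h be the number of horizontal steps (so 12-h are vertical). To end at (2,-4) need (h+2)/2 right-steps and ((12-h)-4)/2 up-steps.
Sum over h with 2 ≤ h ≤ 8, h ≡ 0 (mod 2), 12-h ≡ 0 (mod 2):
h=2: C(12,2)·C(2,2)·C(10,3) = 66·1·120 = 7920
h=4: C(12,4)·C(4,3)·C(8,2) = 495·4·28 = 55440
h=6: C(12,6)·C(6,4)·C(6,1) = 924·15·6 = 83160
h=8: C(12,8)·C(8,5)·C(4,0) = 495·56·1 = 27720
Total favorable: 174240
Total paths: 4^12 = 16777216
P = 174240/16777216 = 5445/524288

Answer: 5445/524288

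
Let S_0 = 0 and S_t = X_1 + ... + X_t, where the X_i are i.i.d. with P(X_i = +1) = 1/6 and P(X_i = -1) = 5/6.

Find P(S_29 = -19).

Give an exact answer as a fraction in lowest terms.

To reach position -19 after 29 steps: need 5 steps of +1 and 24 steps of -1.
Number of such sequences: C(29,5) = 118755
Each has probability (1/6)^5 · (5/6)^24 = 59604644775390625/36845653286788892983296
P = 118755 · 59604644775390625/36845653286788892983296 = 786483287811279296875/4093961476309876998144

Answer: 786483287811279296875/4093961476309876998144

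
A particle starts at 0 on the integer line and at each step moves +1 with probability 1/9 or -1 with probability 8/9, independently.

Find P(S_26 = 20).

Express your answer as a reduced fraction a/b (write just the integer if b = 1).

Answer: 1331200/6461081889226673298932241

Derivation:
To reach position 20 after 26 steps: need 23 steps of +1 and 3 steps of -1.
Number of such sequences: C(26,23) = 2600
Each has probability (1/9)^23 · (8/9)^3 = 512/6461081889226673298932241
P = 2600 · 512/6461081889226673298932241 = 1331200/6461081889226673298932241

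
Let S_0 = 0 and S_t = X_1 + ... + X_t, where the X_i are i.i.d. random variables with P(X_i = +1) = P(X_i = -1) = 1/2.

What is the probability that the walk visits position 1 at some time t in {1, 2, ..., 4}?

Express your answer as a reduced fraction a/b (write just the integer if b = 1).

Count via complement. Let g(t,s) = #length-t paths at position s with S_1..S_t all ≠ 1.
g(t,s) = g(t-1,s-1) + g(t-1,s+1) for s ≠ 1; g(t,1) = 0.
t=0: g(0,0)=1
t=1: g(1,-1)=1
t=2: g(2,-2)=1 g(2,0)=1
t=3: g(3,-3)=1 g(3,-1)=2
t=4: g(4,-4)=1 g(4,-2)=3 g(4,0)=2
Paths never hitting 1: Σ_s g(4,s) = 6
Paths hitting 1: 2^4 - 6 = 10
P = 10/16 = 5/8

Answer: 5/8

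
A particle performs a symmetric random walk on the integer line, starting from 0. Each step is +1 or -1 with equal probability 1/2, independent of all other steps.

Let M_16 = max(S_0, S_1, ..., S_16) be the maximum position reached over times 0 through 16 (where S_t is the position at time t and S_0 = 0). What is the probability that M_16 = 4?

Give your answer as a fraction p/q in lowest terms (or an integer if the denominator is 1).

Answer: 1001/8192

Derivation:
Let M_16 = max(S_0,...,S_16). Use the reflection principle: for j ≥ 1, #{paths with M_16 ≥ j} = #{S_16 ≥ j} + #{S_16 ≥ j+1}.
By reflection, #{M_16 ≥ 4} = #{S_16 ≥ 4} + #{S_16 ≥ 5} = 14893 + 6885 = 21778.
#{M_16 ≥ 5} = #{S_16 ≥ 5} + #{S_16 ≥ 6} = 6885 + 6885 = 13770.
#{M_16 = 4} = 21778 - 13770 = 8008.
P(M_16 = 4) = 8008/65536 = 1001/8192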